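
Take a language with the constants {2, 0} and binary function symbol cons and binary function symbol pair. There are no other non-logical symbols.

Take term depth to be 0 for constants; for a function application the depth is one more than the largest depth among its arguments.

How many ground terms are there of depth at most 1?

10

Let N_k = |{terms of depth ≤ k}|. Then N_0 = 2 and N_k = 2 + N_{k-1}^2 + N_{k-1}^2 for k ≥ 1 (one summand per function symbol, arity giving the exponent).
N_0 = 2
N_1 = 2 + 2^2 + 2^2 = 10
Explicitly: 2, 0, cons(2, 2), cons(2, 0), cons(0, 2), cons(0, 0), pair(2, 2), pair(2, 0), pair(0, 2), pair(0, 0).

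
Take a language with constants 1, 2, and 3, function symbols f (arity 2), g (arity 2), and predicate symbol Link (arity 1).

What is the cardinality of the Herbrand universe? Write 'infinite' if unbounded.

infinite

The signature has at least one function symbol (f, arity 2) and at least one constant (1).
Iterating f gives infinitely many distinct ground terms: 1, f(1, 1), f(f(1, 1), f(1, 1)), ...
So the Herbrand universe is infinite.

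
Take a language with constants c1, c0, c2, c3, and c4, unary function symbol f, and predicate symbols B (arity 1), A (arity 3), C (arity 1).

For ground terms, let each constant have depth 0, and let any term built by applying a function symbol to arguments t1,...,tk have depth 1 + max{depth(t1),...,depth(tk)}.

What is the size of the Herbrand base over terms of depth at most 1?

1020

First count ground terms of depth ≤ 1.
Let N_k count ground terms of depth at most k. Each non-constant term of depth ≤ k is some function symbol applied to depth-≤(k−1) arguments, giving N_k = 5 + N_{k-1}.
N_0 = 5
N_1 = 5 + 5 = 10
Explicitly: c1, c0, c2, c3, c4, f(c1), f(c0), f(c2), f(c3), f(c4).
So |H| = 10.
A ground atom is a predicate applied to a tuple of terms from H, so the count is the sum over predicates of |H|^arity:
  B: 10;  A: 10^3 = 1000;  C: 10
Total ground atoms: 10 + 1000 + 10 = 1020.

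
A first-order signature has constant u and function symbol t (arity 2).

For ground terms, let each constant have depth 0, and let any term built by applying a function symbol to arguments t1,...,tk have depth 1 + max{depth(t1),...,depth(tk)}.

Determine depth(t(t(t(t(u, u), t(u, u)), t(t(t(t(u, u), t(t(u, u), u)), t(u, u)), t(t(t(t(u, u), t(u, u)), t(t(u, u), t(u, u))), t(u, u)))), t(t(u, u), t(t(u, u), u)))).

depth(t(u, u)) = 1 + max(0, 0) = 1
depth(t(t(u, u), t(u, u))) = 1 + max(1, 1) = 2
depth(t(t(u, u), u)) = 1 + max(1, 0) = 2
depth(t(t(u, u), t(t(u, u), u))) = 1 + max(1, 2) = 3
depth(t(t(t(u, u), t(t(u, u), u)), t(u, u))) = 1 + max(3, 1) = 4
depth(t(t(t(u, u), t(u, u)), t(t(u, u), t(u, u)))) = 1 + max(2, 2) = 3
depth(t(t(t(t(u, u), t(u, u)), t(t(u, u), t(u, u))), t(u, u))) = 1 + max(3, 1) = 4
depth(t(t(t(t(u, u), t(t(u, u), u)), t(u, u)), t(t(t(t(u, u), t(u, u)), t(t(u, u), t(u, u))), t(u, u)))) = 1 + max(4, 4) = 5
depth(t(t(t(u, u), t(u, u)), t(t(t(t(u, u), t(t(u, u), u)), t(u, u)), t(t(t(t(u, u), t(u, u)), t(t(u, u), t(u, u))), t(u, u))))) = 1 + max(2, 5) = 6
depth(t(t(t(t(u, u), t(u, u)), t(t(t(t(u, u), t(t(u, u), u)), t(u, u)), t(t(t(t(u, u), t(u, u)), t(t(u, u), t(u, u))), t(u, u)))), t(t(u, u), t(t(u, u), u)))) = 1 + max(6, 3) = 7

7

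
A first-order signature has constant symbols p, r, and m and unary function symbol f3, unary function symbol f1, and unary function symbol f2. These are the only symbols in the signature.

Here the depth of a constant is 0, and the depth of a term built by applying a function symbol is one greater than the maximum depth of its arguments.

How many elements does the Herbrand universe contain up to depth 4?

Write N_k for the number of ground terms of depth ≤ k. A term of depth ≤ k is either a constant or a function symbol applied to arguments of depth ≤ k−1, so N_k = 3 + N_{k-1} + N_{k-1} + N_{k-1}.
N_0 = 3
N_1 = 3 + 3 + 3 + 3 = 12
N_2 = 3 + 12 + 12 + 12 = 39
N_3 = 3 + 39 + 39 + 39 = 120
N_4 = 3 + 120 + 120 + 120 = 363

363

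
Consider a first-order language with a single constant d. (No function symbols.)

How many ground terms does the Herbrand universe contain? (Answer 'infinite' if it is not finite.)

1

There are no function symbols, so the only ground term is the single constant.
The Herbrand universe is {d}, finite with 1 element.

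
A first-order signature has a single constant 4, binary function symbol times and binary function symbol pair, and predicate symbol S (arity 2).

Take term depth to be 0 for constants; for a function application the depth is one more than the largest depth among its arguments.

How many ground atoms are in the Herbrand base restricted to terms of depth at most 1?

9

First count ground terms of depth ≤ 1.
Let N_k count ground terms of depth at most k. Each non-constant term of depth ≤ k is some function symbol applied to depth-≤(k−1) arguments, giving N_k = 1 + N_{k-1}^2 + N_{k-1}^2.
N_0 = 1
N_1 = 1 + 1^2 + 1^2 = 3
Explicitly: 4, times(4, 4), pair(4, 4).
So |H| = 3.
Ground atoms are formed by filling each argument slot of a predicate with a term from H, so an r-ary predicate gives |H|^r atoms:
  S: 3^2 = 9
Total ground atoms: 9.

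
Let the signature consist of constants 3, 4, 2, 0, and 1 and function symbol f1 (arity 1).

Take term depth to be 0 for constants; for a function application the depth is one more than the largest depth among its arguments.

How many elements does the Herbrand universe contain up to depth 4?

Let N_k count ground terms of depth at most k. Each non-constant term of depth ≤ k is some function symbol applied to depth-≤(k−1) arguments, giving N_k = 5 + N_{k-1}.
N_0 = 5
N_1 = 5 + 5 = 10
N_2 = 5 + 10 = 15
N_3 = 5 + 15 = 20
N_4 = 5 + 20 = 25

25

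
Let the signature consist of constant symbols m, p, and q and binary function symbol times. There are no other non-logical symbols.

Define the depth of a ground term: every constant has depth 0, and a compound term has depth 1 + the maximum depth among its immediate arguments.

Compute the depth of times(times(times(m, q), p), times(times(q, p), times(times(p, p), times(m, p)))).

depth(times(m, q)) = 1 + max(0, 0) = 1
depth(times(times(m, q), p)) = 1 + max(1, 0) = 2
depth(times(q, p)) = 1 + max(0, 0) = 1
depth(times(p, p)) = 1 + max(0, 0) = 1
depth(times(m, p)) = 1 + max(0, 0) = 1
depth(times(times(p, p), times(m, p))) = 1 + max(1, 1) = 2
depth(times(times(q, p), times(times(p, p), times(m, p)))) = 1 + max(1, 2) = 3
depth(times(times(times(m, q), p), times(times(q, p), times(times(p, p), times(m, p))))) = 1 + max(2, 3) = 4

4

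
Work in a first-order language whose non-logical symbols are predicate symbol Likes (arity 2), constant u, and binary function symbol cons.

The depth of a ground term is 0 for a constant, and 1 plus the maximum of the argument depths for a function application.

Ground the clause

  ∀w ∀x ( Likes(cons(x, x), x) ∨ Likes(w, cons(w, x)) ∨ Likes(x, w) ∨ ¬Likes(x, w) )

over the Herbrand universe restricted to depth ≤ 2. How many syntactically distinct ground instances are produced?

25

Ground terms of depth ≤ 2:
  Write N_k for the number of ground terms of depth ≤ k. A term of depth ≤ k is either a constant or a function symbol applied to arguments of depth ≤ k−1, so N_k = 1 + N_{k-1}^2.
  N_0 = 1
  N_1 = 1 + 1^2 = 2
  N_2 = 1 + 2^2 = 5
  Explicitly: u, cons(u, u), cons(u, cons(u, u)), cons(cons(u, u), u), cons(cons(u, u), cons(u, u)).
So there are 5 ground terms available for substitution.
The clause has 2 distinct variables (w, x), each appearing in the body. In the free term algebra distinct substitutions yield syntactically distinct ground instances.
Number of ground instances = 5^2 = 25.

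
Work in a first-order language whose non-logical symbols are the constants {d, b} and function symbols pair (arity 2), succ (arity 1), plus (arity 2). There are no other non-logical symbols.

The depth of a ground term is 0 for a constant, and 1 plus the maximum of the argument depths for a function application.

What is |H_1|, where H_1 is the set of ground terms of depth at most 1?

Count level by level. With function symbols pair/2, succ/1, plus/2, the terms of depth ≤ k are the 2 constants together with each function applied to depth-≤(k−1) tuples, so N_k = 2 + N_{k-1}^2 + N_{k-1} + N_{k-1}^2.
N_0 = 2
N_1 = 2 + 2^2 + 2 + 2^2 = 12
Explicitly: d, b, pair(d, d), pair(d, b), pair(b, d), pair(b, b), succ(d), succ(b), plus(d, d), plus(d, b), plus(b, d), plus(b, b).

12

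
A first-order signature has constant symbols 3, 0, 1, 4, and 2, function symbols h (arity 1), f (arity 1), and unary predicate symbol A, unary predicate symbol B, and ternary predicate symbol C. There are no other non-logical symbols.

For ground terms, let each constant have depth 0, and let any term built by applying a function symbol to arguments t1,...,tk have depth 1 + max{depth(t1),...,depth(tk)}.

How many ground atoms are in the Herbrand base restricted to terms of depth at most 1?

First count ground terms of depth ≤ 1.
Write N_k for the number of ground terms of depth ≤ k. A term of depth ≤ k is either a constant or a function symbol applied to arguments of depth ≤ k−1, so N_k = 5 + N_{k-1} + N_{k-1}.
N_0 = 5
N_1 = 5 + 5 + 5 = 15
So |H| = 15.
For each predicate symbol, the number of ground atoms is |H| raised to its arity; summing:
  A: 15;  B: 15;  C: 15^3 = 3375
Total ground atoms: 15 + 15 + 3375 = 3405.

3405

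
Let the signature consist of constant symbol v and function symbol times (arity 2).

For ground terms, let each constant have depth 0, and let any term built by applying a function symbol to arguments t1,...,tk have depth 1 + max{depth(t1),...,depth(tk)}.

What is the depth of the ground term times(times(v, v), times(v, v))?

depth(times(v, v)) = 1 + max(0, 0) = 1
depth(times(times(v, v), times(v, v))) = 1 + max(1, 1) = 2

2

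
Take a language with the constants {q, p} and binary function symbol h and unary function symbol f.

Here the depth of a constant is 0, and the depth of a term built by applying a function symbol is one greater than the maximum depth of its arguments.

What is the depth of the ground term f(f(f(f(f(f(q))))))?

6

depth(f(q)) = 1 + depth(q) = 1 + 0 = 1
depth(f(f(q))) = 1 + depth(f(q)) = 1 + 1 = 2
depth(f(f(f(q)))) = 1 + depth(f(f(q))) = 1 + 2 = 3
depth(f(f(f(f(q))))) = 1 + depth(f(f(f(q)))) = 1 + 3 = 4
depth(f(f(f(f(f(q)))))) = 1 + depth(f(f(f(f(q))))) = 1 + 4 = 5
depth(f(f(f(f(f(f(q))))))) = 1 + depth(f(f(f(f(f(q)))))) = 1 + 5 = 6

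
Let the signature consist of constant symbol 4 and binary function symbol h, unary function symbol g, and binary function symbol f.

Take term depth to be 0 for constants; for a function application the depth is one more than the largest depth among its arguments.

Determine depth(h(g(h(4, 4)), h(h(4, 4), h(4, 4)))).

depth(h(4, 4)) = 1 + max(0, 0) = 1
depth(g(h(4, 4))) = 1 + depth(h(4, 4)) = 1 + 1 = 2
depth(h(h(4, 4), h(4, 4))) = 1 + max(1, 1) = 2
depth(h(g(h(4, 4)), h(h(4, 4), h(4, 4)))) = 1 + max(2, 2) = 3

3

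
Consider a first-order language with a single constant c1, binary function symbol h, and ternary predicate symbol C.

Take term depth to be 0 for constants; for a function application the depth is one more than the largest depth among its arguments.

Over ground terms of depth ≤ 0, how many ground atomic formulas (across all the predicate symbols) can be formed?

First count ground terms of depth ≤ 0.
Let N_k = |{terms of depth ≤ k}|. Then N_0 = 1 and N_k = 1 + N_{k-1}^2 for k ≥ 1 (one summand per function symbol, arity giving the exponent).
N_0 = 1
Explicitly: c1.
So |H| = 1.
Ground atoms are formed by filling each argument slot of a predicate with a term from H, so an r-ary predicate gives |H|^r atoms:
  C: 1^3 = 1
Total ground atoms: 1.

1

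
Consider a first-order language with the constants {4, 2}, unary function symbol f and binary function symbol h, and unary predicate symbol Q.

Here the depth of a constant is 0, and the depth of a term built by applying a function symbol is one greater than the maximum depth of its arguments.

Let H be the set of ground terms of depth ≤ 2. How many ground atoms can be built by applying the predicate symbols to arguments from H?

74

First count ground terms of depth ≤ 2.
Count level by level. With function symbols f/1, h/2, the terms of depth ≤ k are the 2 constants together with each function applied to depth-≤(k−1) tuples, so N_k = 2 + N_{k-1} + N_{k-1}^2.
N_0 = 2
N_1 = 2 + 2 + 2^2 = 8
N_2 = 2 + 8 + 8^2 = 74
So |H| = 74.
Each predicate of arity r yields |H|^r ground atoms (one per choice of an r-tuple from H):
  Q: 74
Total ground atoms: 74.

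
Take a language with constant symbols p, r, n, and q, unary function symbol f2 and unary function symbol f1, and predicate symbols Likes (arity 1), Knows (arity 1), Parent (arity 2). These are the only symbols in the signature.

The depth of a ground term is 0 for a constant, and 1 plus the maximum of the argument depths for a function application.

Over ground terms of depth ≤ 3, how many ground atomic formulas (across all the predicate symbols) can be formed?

First count ground terms of depth ≤ 3.
Let N_k count ground terms of depth at most k. Each non-constant term of depth ≤ k is some function symbol applied to depth-≤(k−1) arguments, giving N_k = 4 + N_{k-1} + N_{k-1}.
N_0 = 4
N_1 = 4 + 4 + 4 = 12
N_2 = 4 + 12 + 12 = 28
N_3 = 4 + 28 + 28 = 60
So |H| = 60.
Each predicate of arity r yields |H|^r ground atoms (one per choice of an r-tuple from H):
  Likes: 60;  Knows: 60;  Parent: 60^2 = 3600
Total ground atoms: 60 + 60 + 3600 = 3720.

3720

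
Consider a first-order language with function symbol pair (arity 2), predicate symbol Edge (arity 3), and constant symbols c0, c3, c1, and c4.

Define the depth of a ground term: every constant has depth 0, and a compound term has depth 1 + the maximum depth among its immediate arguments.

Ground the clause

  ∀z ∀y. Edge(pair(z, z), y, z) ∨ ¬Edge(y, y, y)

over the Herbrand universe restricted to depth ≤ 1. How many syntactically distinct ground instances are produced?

400

Ground terms of depth ≤ 1:
  Let N_k = |{terms of depth ≤ k}|. Then N_0 = 4 and N_k = 4 + N_{k-1}^2 for k ≥ 1 (one summand per function symbol, arity giving the exponent).
  N_0 = 4
  N_1 = 4 + 4^2 = 20
So there are 20 ground terms available for substitution.
The clause has 2 distinct variables (z, y), each appearing in the body. In the free term algebra distinct substitutions yield syntactically distinct ground instances.
Number of ground instances = 20^2 = 400.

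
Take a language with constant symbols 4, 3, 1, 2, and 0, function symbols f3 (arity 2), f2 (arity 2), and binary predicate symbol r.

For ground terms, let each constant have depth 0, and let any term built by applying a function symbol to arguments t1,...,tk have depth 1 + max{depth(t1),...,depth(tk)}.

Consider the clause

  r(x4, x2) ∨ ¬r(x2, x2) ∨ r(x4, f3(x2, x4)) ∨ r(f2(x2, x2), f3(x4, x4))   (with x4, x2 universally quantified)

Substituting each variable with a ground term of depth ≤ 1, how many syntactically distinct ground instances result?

3025

Ground terms of depth ≤ 1:
  Let N_k count ground terms of depth at most k. Each non-constant term of depth ≤ k is some function symbol applied to depth-≤(k−1) arguments, giving N_k = 5 + N_{k-1}^2 + N_{k-1}^2.
  N_0 = 5
  N_1 = 5 + 5^2 + 5^2 = 55
So there are 55 ground terms available for substitution.
There are 2 variables to instantiate (x4, x2), each occurring in at least one literal, so different choices give different ground instances.
Number of ground instances = 55^2 = 3025.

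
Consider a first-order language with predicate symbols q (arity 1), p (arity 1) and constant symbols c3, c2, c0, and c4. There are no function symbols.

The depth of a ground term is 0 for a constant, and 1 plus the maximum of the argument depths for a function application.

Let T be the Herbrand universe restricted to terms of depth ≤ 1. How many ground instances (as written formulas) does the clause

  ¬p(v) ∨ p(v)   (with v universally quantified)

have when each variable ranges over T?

Ground terms of depth ≤ 1:
  With no function symbols every ground term is a constant, so there are exactly 4 ground terms at every depth bound.
  N_0 = 4
  N_1 = 4
So there are 4 ground terms available for substitution.
The body mentions the single quantified variable v; since ground terms form a free algebra, no two substitutions collapse to the same formula.
Number of ground instances = 4.

4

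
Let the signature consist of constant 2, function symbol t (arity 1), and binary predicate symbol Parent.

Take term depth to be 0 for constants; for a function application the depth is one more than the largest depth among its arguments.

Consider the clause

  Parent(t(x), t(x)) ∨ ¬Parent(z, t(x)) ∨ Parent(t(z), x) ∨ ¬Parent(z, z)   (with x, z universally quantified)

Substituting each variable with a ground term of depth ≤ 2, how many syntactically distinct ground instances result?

9

Ground terms of depth ≤ 2:
  Count level by level. With function symbols t/1, the terms of depth ≤ k are the 1 constant together with each function applied to depth-≤(k−1) tuples, so N_k = 1 + N_{k-1}.
  N_0 = 1
  N_1 = 1 + 1 = 2
  N_2 = 1 + 2 = 3
  Explicitly: 2, t(2), t(t(2)).
So there are 3 ground terms available for substitution.
The clause has 2 distinct variables (x, z), each appearing in the body. In the free term algebra distinct substitutions yield syntactically distinct ground instances.
Number of ground instances = 3^2 = 9.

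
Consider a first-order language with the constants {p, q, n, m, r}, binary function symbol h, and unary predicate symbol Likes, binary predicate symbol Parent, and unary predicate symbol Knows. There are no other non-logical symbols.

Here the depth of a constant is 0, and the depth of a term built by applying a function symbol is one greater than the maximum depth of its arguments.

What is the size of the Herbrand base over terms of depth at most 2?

First count ground terms of depth ≤ 2.
Let N_k = |{terms of depth ≤ k}|. Then N_0 = 5 and N_k = 5 + N_{k-1}^2 for k ≥ 1 (one summand per function symbol, arity giving the exponent).
N_0 = 5
N_1 = 5 + 5^2 = 30
N_2 = 5 + 30^2 = 905
So |H| = 905.
For each predicate symbol, the number of ground atoms is |H| raised to its arity; summing:
  Likes: 905;  Parent: 905^2 = 819025;  Knows: 905
Total ground atoms: 905 + 819025 + 905 = 820835.

820835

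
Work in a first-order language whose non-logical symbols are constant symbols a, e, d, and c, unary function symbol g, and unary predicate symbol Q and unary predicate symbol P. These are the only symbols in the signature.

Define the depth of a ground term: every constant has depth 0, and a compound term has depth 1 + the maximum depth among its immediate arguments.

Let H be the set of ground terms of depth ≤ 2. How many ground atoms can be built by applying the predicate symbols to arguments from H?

24

First count ground terms of depth ≤ 2.
Count level by level. With function symbols g/1, the terms of depth ≤ k are the 4 constants together with each function applied to depth-≤(k−1) tuples, so N_k = 4 + N_{k-1}.
N_0 = 4
N_1 = 4 + 4 = 8
N_2 = 4 + 8 = 12
So |H| = 12.
Ground atoms are formed by filling each argument slot of a predicate with a term from H, so an r-ary predicate gives |H|^r atoms:
  Q: 12;  P: 12
Total ground atoms: 12 + 12 = 24.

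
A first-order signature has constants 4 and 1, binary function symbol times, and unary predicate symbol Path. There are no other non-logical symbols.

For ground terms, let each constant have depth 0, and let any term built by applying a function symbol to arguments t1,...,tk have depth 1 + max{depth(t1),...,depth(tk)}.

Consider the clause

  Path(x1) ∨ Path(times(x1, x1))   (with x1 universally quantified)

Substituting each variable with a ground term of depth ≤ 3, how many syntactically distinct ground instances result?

Ground terms of depth ≤ 3:
  Write N_k for the number of ground terms of depth ≤ k. A term of depth ≤ k is either a constant or a function symbol applied to arguments of depth ≤ k−1, so N_k = 2 + N_{k-1}^2.
  N_0 = 2
  N_1 = 2 + 2^2 = 6
  N_2 = 2 + 6^2 = 38
  N_3 = 2 + 38^2 = 1446
So there are 1446 ground terms available for substitution.
The clause has 1 distinct variable (x1), which appears in the body. In the free term algebra distinct substitutions yield syntactically distinct ground instances.
Number of ground instances = 1446.

1446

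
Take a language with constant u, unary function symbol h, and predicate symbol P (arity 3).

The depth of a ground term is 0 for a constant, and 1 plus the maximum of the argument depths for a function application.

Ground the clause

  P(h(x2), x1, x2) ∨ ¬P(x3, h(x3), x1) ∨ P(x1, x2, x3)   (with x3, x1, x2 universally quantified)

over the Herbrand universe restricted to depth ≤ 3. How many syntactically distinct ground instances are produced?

64

Ground terms of depth ≤ 3:
  Let N_k count ground terms of depth at most k. Each non-constant term of depth ≤ k is some function symbol applied to depth-≤(k−1) arguments, giving N_k = 1 + N_{k-1}.
  N_0 = 1
  N_1 = 1 + 1 = 2
  N_2 = 1 + 2 = 3
  N_3 = 1 + 3 = 4
  Explicitly: u, h(u), h(h(u)), h(h(h(u))).
So there are 4 ground terms available for substitution.
The clause has 3 distinct variables (x3, x1, x2), each appearing in the body. In the free term algebra distinct substitutions yield syntactically distinct ground instances.
Number of ground instances = 4^3 = 64.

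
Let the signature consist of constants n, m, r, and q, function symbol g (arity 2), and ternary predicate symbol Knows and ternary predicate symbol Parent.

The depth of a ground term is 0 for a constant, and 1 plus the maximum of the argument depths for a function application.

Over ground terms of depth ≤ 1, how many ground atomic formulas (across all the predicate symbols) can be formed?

First count ground terms of depth ≤ 1.
Count level by level. With function symbols g/2, the terms of depth ≤ k are the 4 constants together with each function applied to depth-≤(k−1) tuples, so N_k = 4 + N_{k-1}^2.
N_0 = 4
N_1 = 4 + 4^2 = 20
So |H| = 20.
For each predicate symbol, the number of ground atoms is |H| raised to its arity; summing:
  Knows: 20^3 = 8000;  Parent: 20^3 = 8000
Total ground atoms: 8000 + 8000 = 16000.

16000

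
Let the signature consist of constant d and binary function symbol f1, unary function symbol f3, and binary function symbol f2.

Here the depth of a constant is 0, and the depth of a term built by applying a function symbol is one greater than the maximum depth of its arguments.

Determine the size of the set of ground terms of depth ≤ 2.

37

Let N_k count ground terms of depth at most k. Each non-constant term of depth ≤ k is some function symbol applied to depth-≤(k−1) arguments, giving N_k = 1 + N_{k-1}^2 + N_{k-1} + N_{k-1}^2.
N_0 = 1
N_1 = 1 + 1^2 + 1 + 1^2 = 4
N_2 = 1 + 4^2 + 4 + 4^2 = 37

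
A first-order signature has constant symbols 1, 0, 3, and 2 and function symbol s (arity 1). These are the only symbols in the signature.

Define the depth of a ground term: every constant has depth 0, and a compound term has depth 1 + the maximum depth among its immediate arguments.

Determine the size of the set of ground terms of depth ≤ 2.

If N_k denotes the number of depth-≤k ground terms, the 4 constants give N_0 = 4, and each function symbol of arity r contributes N_{k-1}^r new terms at level k: N_k = 4 + N_{k-1}.
N_0 = 4
N_1 = 4 + 4 = 8
N_2 = 4 + 8 = 12

12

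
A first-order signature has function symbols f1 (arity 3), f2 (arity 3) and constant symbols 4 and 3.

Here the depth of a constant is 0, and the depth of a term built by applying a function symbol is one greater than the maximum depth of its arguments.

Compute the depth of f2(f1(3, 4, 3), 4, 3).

depth(f1(3, 4, 3)) = 1 + max(0, 0, 0) = 1
depth(f2(f1(3, 4, 3), 4, 3)) = 1 + max(1, 0, 0) = 2

2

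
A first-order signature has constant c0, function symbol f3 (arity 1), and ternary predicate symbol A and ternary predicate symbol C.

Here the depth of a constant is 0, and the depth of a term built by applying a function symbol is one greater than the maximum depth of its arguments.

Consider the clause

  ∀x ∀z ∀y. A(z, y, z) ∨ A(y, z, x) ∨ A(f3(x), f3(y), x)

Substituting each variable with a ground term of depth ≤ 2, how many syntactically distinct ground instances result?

Ground terms of depth ≤ 2:
  Let N_k = |{terms of depth ≤ k}|. Then N_0 = 1 and N_k = 1 + N_{k-1} for k ≥ 1 (one summand per function symbol, arity giving the exponent).
  N_0 = 1
  N_1 = 1 + 1 = 2
  N_2 = 1 + 2 = 3
  Explicitly: c0, f3(c0), f3(f3(c0)).
So there are 3 ground terms available for substitution.
The clause has 3 distinct variables (x, z, y), each appearing in the body. In the free term algebra distinct substitutions yield syntactically distinct ground instances.
Number of ground instances = 3^3 = 27.

27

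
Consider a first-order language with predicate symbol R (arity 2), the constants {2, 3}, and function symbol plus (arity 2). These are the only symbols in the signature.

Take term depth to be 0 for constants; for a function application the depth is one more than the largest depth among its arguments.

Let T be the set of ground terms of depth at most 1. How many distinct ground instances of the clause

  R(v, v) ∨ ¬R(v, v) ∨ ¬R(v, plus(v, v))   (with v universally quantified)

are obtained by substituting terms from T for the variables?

Ground terms of depth ≤ 1:
  If N_k denotes the number of depth-≤k ground terms, the 2 constants give N_0 = 2, and each function symbol of arity r contributes N_{k-1}^r new terms at level k: N_k = 2 + N_{k-1}^2.
  N_0 = 2
  N_1 = 2 + 2^2 = 6
  Explicitly: 2, 3, plus(2, 2), plus(2, 3), plus(3, 2), plus(3, 3).
So there are 6 ground terms available for substitution.
The body mentions the single quantified variable v; since ground terms form a free algebra, no two substitutions collapse to the same formula.
Number of ground instances = 6.

6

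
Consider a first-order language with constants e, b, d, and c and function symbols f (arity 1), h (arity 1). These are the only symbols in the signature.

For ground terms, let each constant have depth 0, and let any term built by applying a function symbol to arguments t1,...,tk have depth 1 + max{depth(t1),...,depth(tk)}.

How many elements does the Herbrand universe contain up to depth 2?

If N_k denotes the number of depth-≤k ground terms, the 4 constants give N_0 = 4, and each function symbol of arity r contributes N_{k-1}^r new terms at level k: N_k = 4 + N_{k-1} + N_{k-1}.
N_0 = 4
N_1 = 4 + 4 + 4 = 12
N_2 = 4 + 12 + 12 = 28

28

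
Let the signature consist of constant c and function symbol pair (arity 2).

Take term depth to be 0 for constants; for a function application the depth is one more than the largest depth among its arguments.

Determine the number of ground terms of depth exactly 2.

3

If N_k denotes the number of depth-≤k ground terms, the 1 constant gives N_0 = 1, and each function symbol of arity r contributes N_{k-1}^r new terms at level k: N_k = 1 + N_{k-1}^2.
N_0 = 1
N_1 = 1 + 1^2 = 2
N_2 = 1 + 2^2 = 5
Terms of depth exactly 2: N_2 − N_1 = 5 − 2 = 3.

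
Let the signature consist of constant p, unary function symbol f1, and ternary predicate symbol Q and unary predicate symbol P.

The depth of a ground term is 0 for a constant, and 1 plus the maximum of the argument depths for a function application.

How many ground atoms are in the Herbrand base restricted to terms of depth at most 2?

30

First count ground terms of depth ≤ 2.
If N_k denotes the number of depth-≤k ground terms, the 1 constant gives N_0 = 1, and each function symbol of arity r contributes N_{k-1}^r new terms at level k: N_k = 1 + N_{k-1}.
N_0 = 1
N_1 = 1 + 1 = 2
N_2 = 1 + 2 = 3
Explicitly: p, f1(p), f1(f1(p)).
So |H| = 3.
Each predicate of arity r yields |H|^r ground atoms (one per choice of an r-tuple from H):
  Q: 3^3 = 27;  P: 3
Total ground atoms: 27 + 3 = 30.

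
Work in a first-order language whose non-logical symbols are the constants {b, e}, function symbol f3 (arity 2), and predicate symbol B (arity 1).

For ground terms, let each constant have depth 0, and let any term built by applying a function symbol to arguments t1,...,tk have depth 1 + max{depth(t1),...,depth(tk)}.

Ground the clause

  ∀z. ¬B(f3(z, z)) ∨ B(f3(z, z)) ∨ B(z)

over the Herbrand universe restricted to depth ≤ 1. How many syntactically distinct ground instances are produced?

6

Ground terms of depth ≤ 1:
  Write N_k for the number of ground terms of depth ≤ k. A term of depth ≤ k is either a constant or a function symbol applied to arguments of depth ≤ k−1, so N_k = 2 + N_{k-1}^2.
  N_0 = 2
  N_1 = 2 + 2^2 = 6
  Explicitly: b, e, f3(b, b), f3(b, e), f3(e, b), f3(e, e).
So there are 6 ground terms available for substitution.
The variable z ranges independently over the available ground terms, and distinct assignments produce distinct instances.
Number of ground instances = 6.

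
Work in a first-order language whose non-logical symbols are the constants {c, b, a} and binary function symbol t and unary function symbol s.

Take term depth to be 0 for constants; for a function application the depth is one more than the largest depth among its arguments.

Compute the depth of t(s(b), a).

depth(s(b)) = 1 + depth(b) = 1 + 0 = 1
depth(t(s(b), a)) = 1 + max(1, 0) = 2

2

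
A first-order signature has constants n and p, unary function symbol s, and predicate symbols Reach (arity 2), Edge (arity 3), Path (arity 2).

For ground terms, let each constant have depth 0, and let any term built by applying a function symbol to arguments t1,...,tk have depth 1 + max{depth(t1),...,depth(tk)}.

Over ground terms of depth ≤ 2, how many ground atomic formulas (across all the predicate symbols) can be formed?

First count ground terms of depth ≤ 2.
Count level by level. With function symbols s/1, the terms of depth ≤ k are the 2 constants together with each function applied to depth-≤(k−1) tuples, so N_k = 2 + N_{k-1}.
N_0 = 2
N_1 = 2 + 2 = 4
N_2 = 2 + 4 = 6
Explicitly: n, p, s(n), s(p), s(s(n)), s(s(p)).
So |H| = 6.
For each predicate symbol, the number of ground atoms is |H| raised to its arity; summing:
  Reach: 6^2 = 36;  Edge: 6^3 = 216;  Path: 6^2 = 36
Total ground atoms: 36 + 216 + 36 = 288.

288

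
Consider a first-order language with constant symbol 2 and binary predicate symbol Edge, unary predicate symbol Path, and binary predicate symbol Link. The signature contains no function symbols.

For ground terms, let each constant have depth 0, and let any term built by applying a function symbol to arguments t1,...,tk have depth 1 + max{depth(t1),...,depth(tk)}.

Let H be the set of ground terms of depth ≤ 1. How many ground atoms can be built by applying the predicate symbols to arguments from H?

First count ground terms of depth ≤ 1.
With no function symbols every ground term is a constant, so there is exactly 1 ground term at every depth bound.
N_0 = 1
N_1 = 1
So |H| = 1.
A ground atom is a predicate applied to a tuple of terms from H, so the count is the sum over predicates of |H|^arity:
  Edge: 1^2 = 1;  Path: 1;  Link: 1^2 = 1
Total ground atoms: 1 + 1 + 1 = 3.

3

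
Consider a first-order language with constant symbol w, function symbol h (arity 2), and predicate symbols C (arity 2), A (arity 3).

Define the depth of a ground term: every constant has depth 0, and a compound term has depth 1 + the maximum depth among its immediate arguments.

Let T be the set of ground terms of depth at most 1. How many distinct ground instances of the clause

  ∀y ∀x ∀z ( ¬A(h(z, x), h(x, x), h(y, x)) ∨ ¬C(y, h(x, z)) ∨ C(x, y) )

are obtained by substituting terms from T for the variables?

Ground terms of depth ≤ 1:
  Let N_k count ground terms of depth at most k. Each non-constant term of depth ≤ k is some function symbol applied to depth-≤(k−1) arguments, giving N_k = 1 + N_{k-1}^2.
  N_0 = 1
  N_1 = 1 + 1^2 = 2
  Explicitly: w, h(w, w).
So there are 2 ground terms available for substitution.
The clause has 3 distinct variables (y, x, z), each appearing in the body. In the free term algebra distinct substitutions yield syntactically distinct ground instances.
Number of ground instances = 2^3 = 8.

8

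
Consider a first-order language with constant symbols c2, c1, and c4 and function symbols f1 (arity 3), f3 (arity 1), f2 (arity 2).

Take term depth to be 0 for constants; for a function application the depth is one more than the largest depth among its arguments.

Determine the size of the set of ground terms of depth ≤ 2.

Let N_k count ground terms of depth at most k. Each non-constant term of depth ≤ k is some function symbol applied to depth-≤(k−1) arguments, giving N_k = 3 + N_{k-1}^3 + N_{k-1} + N_{k-1}^2.
N_0 = 3
N_1 = 3 + 3^3 + 3 + 3^2 = 42
N_2 = 3 + 42^3 + 42 + 42^2 = 75897

75897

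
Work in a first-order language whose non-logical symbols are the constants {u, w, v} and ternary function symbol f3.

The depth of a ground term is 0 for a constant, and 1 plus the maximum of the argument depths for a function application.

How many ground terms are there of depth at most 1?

30

Count level by level. With function symbols f3/3, the terms of depth ≤ k are the 3 constants together with each function applied to depth-≤(k−1) tuples, so N_k = 3 + N_{k-1}^3.
N_0 = 3
N_1 = 3 + 3^3 = 30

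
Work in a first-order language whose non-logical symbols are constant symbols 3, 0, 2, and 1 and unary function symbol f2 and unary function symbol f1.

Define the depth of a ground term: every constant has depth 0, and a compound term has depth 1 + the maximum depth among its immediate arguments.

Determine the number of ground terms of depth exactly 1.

8

Write N_k for the number of ground terms of depth ≤ k. A term of depth ≤ k is either a constant or a function symbol applied to arguments of depth ≤ k−1, so N_k = 4 + N_{k-1} + N_{k-1}.
N_0 = 4
N_1 = 4 + 4 + 4 = 12
Terms of depth exactly 1: N_1 − N_0 = 12 − 4 = 8.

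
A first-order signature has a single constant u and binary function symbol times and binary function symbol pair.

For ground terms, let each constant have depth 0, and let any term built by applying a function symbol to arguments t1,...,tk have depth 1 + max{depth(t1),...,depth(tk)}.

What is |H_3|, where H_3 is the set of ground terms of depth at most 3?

Let N_k count ground terms of depth at most k. Each non-constant term of depth ≤ k is some function symbol applied to depth-≤(k−1) arguments, giving N_k = 1 + N_{k-1}^2 + N_{k-1}^2.
N_0 = 1
N_1 = 1 + 1^2 + 1^2 = 3
N_2 = 1 + 3^2 + 3^2 = 19
N_3 = 1 + 19^2 + 19^2 = 723

723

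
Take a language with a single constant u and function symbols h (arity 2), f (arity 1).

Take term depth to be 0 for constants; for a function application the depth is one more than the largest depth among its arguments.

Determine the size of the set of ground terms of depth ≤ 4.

33673

Write N_k for the number of ground terms of depth ≤ k. A term of depth ≤ k is either a constant or a function symbol applied to arguments of depth ≤ k−1, so N_k = 1 + N_{k-1}^2 + N_{k-1}.
N_0 = 1
N_1 = 1 + 1^2 + 1 = 3
N_2 = 1 + 3^2 + 3 = 13
N_3 = 1 + 13^2 + 13 = 183
N_4 = 1 + 183^2 + 183 = 33673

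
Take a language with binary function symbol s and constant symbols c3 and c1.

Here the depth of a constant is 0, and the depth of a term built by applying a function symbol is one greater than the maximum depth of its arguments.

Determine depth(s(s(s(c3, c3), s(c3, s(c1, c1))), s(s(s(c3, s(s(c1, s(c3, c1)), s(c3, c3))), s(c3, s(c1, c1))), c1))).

depth(s(c3, c3)) = 1 + max(0, 0) = 1
depth(s(c1, c1)) = 1 + max(0, 0) = 1
depth(s(c3, s(c1, c1))) = 1 + max(0, 1) = 2
depth(s(s(c3, c3), s(c3, s(c1, c1)))) = 1 + max(1, 2) = 3
depth(s(c3, c1)) = 1 + max(0, 0) = 1
depth(s(c1, s(c3, c1))) = 1 + max(0, 1) = 2
depth(s(s(c1, s(c3, c1)), s(c3, c3))) = 1 + max(2, 1) = 3
depth(s(c3, s(s(c1, s(c3, c1)), s(c3, c3)))) = 1 + max(0, 3) = 4
depth(s(s(c3, s(s(c1, s(c3, c1)), s(c3, c3))), s(c3, s(c1, c1)))) = 1 + max(4, 2) = 5
depth(s(s(s(c3, s(s(c1, s(c3, c1)), s(c3, c3))), s(c3, s(c1, c1))), c1)) = 1 + max(5, 0) = 6
depth(s(s(s(c3, c3), s(c3, s(c1, c1))), s(s(s(c3, s(s(c1, s(c3, c1)), s(c3, c3))), s(c3, s(c1, c1))), c1))) = 1 + max(3, 6) = 7

7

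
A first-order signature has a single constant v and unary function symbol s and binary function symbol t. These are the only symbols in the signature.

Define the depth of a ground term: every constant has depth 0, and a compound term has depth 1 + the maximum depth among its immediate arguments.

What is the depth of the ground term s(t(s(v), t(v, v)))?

depth(s(v)) = 1 + depth(v) = 1 + 0 = 1
depth(t(v, v)) = 1 + max(0, 0) = 1
depth(t(s(v), t(v, v))) = 1 + max(1, 1) = 2
depth(s(t(s(v), t(v, v)))) = 1 + depth(t(s(v), t(v, v))) = 1 + 2 = 3

3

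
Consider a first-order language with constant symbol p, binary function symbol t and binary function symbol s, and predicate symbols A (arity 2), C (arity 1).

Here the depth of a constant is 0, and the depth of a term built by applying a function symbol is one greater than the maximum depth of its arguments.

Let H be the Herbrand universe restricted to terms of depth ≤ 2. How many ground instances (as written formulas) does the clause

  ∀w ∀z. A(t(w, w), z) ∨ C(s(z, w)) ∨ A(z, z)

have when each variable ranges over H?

Ground terms of depth ≤ 2:
  Let N_k count ground terms of depth at most k. Each non-constant term of depth ≤ k is some function symbol applied to depth-≤(k−1) arguments, giving N_k = 1 + N_{k-1}^2 + N_{k-1}^2.
  N_0 = 1
  N_1 = 1 + 1^2 + 1^2 = 3
  N_2 = 1 + 3^2 + 3^2 = 19
So there are 19 ground terms available for substitution.
The clause has 2 distinct variables (w, z), each appearing in the body. In the free term algebra distinct substitutions yield syntactically distinct ground instances.
Number of ground instances = 19^2 = 361.

361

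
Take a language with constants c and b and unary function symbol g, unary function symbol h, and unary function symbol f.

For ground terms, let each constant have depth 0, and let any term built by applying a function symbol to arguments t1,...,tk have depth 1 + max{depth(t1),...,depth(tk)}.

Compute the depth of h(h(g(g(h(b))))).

depth(h(b)) = 1 + depth(b) = 1 + 0 = 1
depth(g(h(b))) = 1 + depth(h(b)) = 1 + 1 = 2
depth(g(g(h(b)))) = 1 + depth(g(h(b))) = 1 + 2 = 3
depth(h(g(g(h(b))))) = 1 + depth(g(g(h(b)))) = 1 + 3 = 4
depth(h(h(g(g(h(b)))))) = 1 + depth(h(g(g(h(b))))) = 1 + 4 = 5

5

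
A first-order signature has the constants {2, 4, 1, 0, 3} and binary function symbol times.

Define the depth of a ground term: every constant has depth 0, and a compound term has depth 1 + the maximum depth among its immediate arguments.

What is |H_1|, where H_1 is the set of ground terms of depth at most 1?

Let N_k = |{terms of depth ≤ k}|. Then N_0 = 5 and N_k = 5 + N_{k-1}^2 for k ≥ 1 (one summand per function symbol, arity giving the exponent).
N_0 = 5
N_1 = 5 + 5^2 = 30

30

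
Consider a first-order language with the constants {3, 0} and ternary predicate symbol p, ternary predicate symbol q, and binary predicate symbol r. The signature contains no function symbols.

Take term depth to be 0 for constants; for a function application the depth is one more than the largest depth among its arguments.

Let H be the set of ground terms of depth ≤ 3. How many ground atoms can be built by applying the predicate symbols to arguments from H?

20

First count ground terms of depth ≤ 3.
With no function symbols every ground term is a constant, so there are exactly 2 ground terms at every depth bound.
N_0 = 2
N_1 = 2
N_2 = 2
N_3 = 2
So |H| = 2.
Ground atoms are formed by filling each argument slot of a predicate with a term from H, so an r-ary predicate gives |H|^r atoms:
  p: 2^3 = 8;  q: 2^3 = 8;  r: 2^2 = 4
Total ground atoms: 8 + 8 + 4 = 20.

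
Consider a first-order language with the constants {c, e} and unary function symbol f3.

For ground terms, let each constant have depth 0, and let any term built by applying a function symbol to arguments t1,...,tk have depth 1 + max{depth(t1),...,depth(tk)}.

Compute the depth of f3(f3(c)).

depth(f3(c)) = 1 + depth(c) = 1 + 0 = 1
depth(f3(f3(c))) = 1 + depth(f3(c)) = 1 + 1 = 2

2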